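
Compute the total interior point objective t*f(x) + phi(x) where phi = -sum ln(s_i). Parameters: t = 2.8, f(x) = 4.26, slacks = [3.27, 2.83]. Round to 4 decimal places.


Step 1: Compute log-barrier.
ln values: [1.1848, 1.0403]
phi = -(1.1848 + 1.0403) = -2.2251
Step 2: Compute augmented objective.
t*f(x) = 2.8*4.26 = 11.928
Total = 11.928 - 2.2251 = 9.7029


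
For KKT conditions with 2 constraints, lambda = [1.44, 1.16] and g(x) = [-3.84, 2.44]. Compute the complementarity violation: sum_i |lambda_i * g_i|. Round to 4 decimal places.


KKT complementary slackness check:
lambda_1 * g_1 = 1.44 * -3.84 = -5.5296
lambda_2 * g_2 = 1.16 * 2.44 = 2.8304
Total violation = 5.5296 + 2.8304 = 8.36


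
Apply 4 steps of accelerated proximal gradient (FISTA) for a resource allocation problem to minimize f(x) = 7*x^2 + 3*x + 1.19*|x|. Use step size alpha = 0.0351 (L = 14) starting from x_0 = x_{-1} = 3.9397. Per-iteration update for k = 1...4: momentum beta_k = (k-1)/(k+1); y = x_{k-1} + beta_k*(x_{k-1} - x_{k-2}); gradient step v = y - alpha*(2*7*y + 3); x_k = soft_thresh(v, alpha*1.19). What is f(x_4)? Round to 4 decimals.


FISTA on f(x) = 7*x^2 + 3*x + 1.19*|x|
L = 14, alpha = 0.0351
Iteration 1: beta = 0.0, y = 3.9397 + 0.0*(3.9397 - 3.9397) = 3.9397
  grad(y) = 58.1558, v = y - alpha*grad = 1.8984
  prox(v) = soft_thresh(1.8984, 0.0418) = 1.8567
Iteration 2: beta = 0.3333, y = 1.8567 + 0.3333*(1.8567 - 3.9397) = 1.1623
  grad(y) = 19.2724, v = y - alpha*grad = 0.4859
  prox(v) = soft_thresh(0.4859, 0.0418) = 0.4441
Iteration 3: beta = 0.5, y = 0.4441 + 0.5*(0.4441 - 1.8567) = -0.2622
  grad(y) = -0.6708, v = y - alpha*grad = -0.2387
  prox(v) = soft_thresh(-0.2387, 0.0418) = -0.1969
Iteration 4: beta = 0.6, y = -0.1969 + 0.6*(-0.1969 - 0.4441) = -0.5815
  grad(y) = -5.1406, v = y - alpha*grad = -0.401
  prox(v) = soft_thresh(-0.401, 0.0418) = -0.3593
f(x_4) = 7*(-0.3593)^2 + 3*(-0.3593) + 1.19*|-0.3593| = 0.2532


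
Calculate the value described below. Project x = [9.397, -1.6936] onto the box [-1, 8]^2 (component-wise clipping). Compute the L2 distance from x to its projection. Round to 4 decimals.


Project each component onto [-1, 8].
clip(9.397) = 8.0, clip(-1.6936) = -1.0
Projection = [8.0, -1.0]
Squared diffs: [1.9516, 0.4811]
Distance = sqrt(2.4327) = 1.5597


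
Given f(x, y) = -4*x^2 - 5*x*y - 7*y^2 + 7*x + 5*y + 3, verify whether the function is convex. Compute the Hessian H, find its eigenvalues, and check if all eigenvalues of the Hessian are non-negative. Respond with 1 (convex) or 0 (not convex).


The Hessian of f(x,y) = -4*x^2 - 5*x*y - 7*y^2 + 7*x + 5*y + 3 is:
H = [[-8, -5], [-5, -14]]
Trace = -8 - 14 = -22
Determinant = -8*-14 - (-5)^2 = 87
Discriminant = (-22)^2 - 4*87 = 136.0
Eigenvalues: lambda_1 = -16.831, lambda_2 = -5.169
The function is not convex.

0


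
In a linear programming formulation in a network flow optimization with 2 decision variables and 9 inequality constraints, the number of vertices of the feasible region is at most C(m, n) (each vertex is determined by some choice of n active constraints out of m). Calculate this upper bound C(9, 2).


Each vertex corresponds to some choice of n active constraints out of m, so the number of vertices is at most C(m, n) = m! / (n!(m-n)!).
m = 9, n = 2
Numerator: 9 * 8
Denominator: 2! = 2
C(9, 2) = 36


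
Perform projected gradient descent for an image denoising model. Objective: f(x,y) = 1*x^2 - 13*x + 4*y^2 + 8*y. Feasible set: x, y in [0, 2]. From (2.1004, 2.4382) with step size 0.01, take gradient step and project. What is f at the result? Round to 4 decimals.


Step 1: Compute gradient at (2.1004, 2.4382).
grad_x = 2*1*2.1004 - 13 = -8.7992
grad_y = 2*4*2.4382 + 8 = 27.5056
Step 2: Gradient step.
x_raw = 2.1004 - 0.01*-8.7992 = 2.1884
y_raw = 2.4382 - 0.01*27.5056 = 2.1631
Step 3: Project onto [0, 2].
x_proj = clip(2.1884) = 2.0
y_proj = clip(2.1631) = 2.0
Step 4: Evaluate f.
f(2.0, 2.0) = 10.0


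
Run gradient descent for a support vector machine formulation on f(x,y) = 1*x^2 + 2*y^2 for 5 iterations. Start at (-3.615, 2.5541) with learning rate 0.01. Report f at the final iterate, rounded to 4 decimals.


Gradient descent on f(x,y) = 1*x^2 + 2*y^2.
Starting point: (-3.615, 2.5541), alpha = 0.01
Step 1: grad_x = 2*1*-3.615 = -7.23, grad_y = 2*2*2.5541 = 10.2164
  x_1 = -3.615 - 0.01*-7.23 = -3.5427
  y_1 = 2.5541 - 0.01*10.2164 = 2.4519
Step 2: grad_x = 2*1*-3.5427 = -7.0854, grad_y = 2*2*2.4519 = 9.8077
  x_2 = -3.5427 - 0.01*-7.0854 = -3.4718
  y_2 = 2.4519 - 0.01*9.8077 = 2.3539
Step 3: grad_x = 2*1*-3.4718 = -6.9437, grad_y = 2*2*2.3539 = 9.4154
  x_3 = -3.4718 - 0.01*-6.9437 = -3.4024
  y_3 = 2.3539 - 0.01*9.4154 = 2.2597
Step 4: grad_x = 2*1*-3.4024 = -6.8048, grad_y = 2*2*2.2597 = 9.0388
  x_4 = -3.4024 - 0.01*-6.8048 = -3.3344
  y_4 = 2.2597 - 0.01*9.0388 = 2.1693
Step 5: grad_x = 2*1*-3.3344 = -6.6687, grad_y = 2*2*2.1693 = 8.6773
  x_5 = -3.3344 - 0.01*-6.6687 = -3.2677
  y_5 = 2.1693 - 0.01*8.6773 = 2.0825
f(-3.2677, 2.0825) = 1*(-3.2677)^2 + 2*2.0825^2 = 19.3517


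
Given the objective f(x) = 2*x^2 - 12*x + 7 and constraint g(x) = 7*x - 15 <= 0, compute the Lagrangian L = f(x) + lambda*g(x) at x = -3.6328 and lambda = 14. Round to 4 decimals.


Step 1: Evaluate f(x).
f(-3.6328) = 2*(-3.6328)^2 - 12*(-3.6328) + 7 = 76.9881
Step 2: Evaluate g(x).
g(-3.6328) = 7*-3.6328 - 15 = -40.4296
Step 3: Compute Lagrangian.
L = 76.9881 + 14*-40.4296 = -489.0263


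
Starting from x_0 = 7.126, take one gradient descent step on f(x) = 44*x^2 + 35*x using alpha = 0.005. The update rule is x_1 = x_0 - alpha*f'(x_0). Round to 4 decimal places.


We compute the gradient at x_0 and apply the update.
f'(x) = 88*x + 35
f'(7.126) = 88*7.126 + 35 = 662.088
x_1 = 7.126 - 0.005*662.088 = 3.8156


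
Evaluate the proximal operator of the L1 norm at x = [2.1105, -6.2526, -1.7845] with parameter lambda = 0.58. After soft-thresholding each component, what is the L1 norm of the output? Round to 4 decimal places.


Soft-thresholding with lambda = 0.58:
prox(2.1105) = sign(2.1105)*max(|2.1105| - 0.58, 0) = 1.5305
prox(-6.2526) = sign(-6.2526)*max(|-6.2526| - 0.58, 0) = -5.6726
prox(-1.7845) = sign(-1.7845)*max(|-1.7845| - 0.58, 0) = -1.2045
prox(x) = [1.5305, -5.6726, -1.2045]
||prox(x)||_1 = 1.5305 + 5.6726 + 1.2045 = 8.4076


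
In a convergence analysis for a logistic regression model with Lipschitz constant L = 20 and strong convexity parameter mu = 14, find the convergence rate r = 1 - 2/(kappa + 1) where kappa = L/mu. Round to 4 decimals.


Step 1: Compute the condition number.
kappa = L/mu = 20/14 = 1.4286
Step 2: Compute the convergence rate.
r = 1 - 2/(kappa + 1) = 1 - 2*mu/(L + mu) = (L - mu)/(L + mu) = 6/34 = 0.1765


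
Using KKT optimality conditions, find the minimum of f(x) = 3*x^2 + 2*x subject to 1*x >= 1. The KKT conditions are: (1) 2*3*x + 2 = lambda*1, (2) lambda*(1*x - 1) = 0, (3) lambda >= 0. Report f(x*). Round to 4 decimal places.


Step 1: Try lambda = 0 (constraint inactive).
x_unc = -2/(2*3) = -0.3333
Check: 1*-0.3333 = -0.3333 < 1 -- violated!
Step 2: Constraint must be active: 1*x = 1
x* = 1/1 = 1.0
lambda = (2*3*1.0 + 2)/1 = 8.0
Step 3: Compute optimal value.
f(x*) = 3*1.0^2 + 2*1.0 = 5.0


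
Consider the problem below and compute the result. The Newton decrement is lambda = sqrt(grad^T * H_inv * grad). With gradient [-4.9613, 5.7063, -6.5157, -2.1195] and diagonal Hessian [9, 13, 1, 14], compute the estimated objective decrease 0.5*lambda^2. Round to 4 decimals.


Step 1: H is diagonal, so H^(-1) * g = [-0.5513, 0.4389, -6.5157, -0.1514].
Step 2: g^T H^(-1) g = sum_i g_i^2 / H_ii
  = (-4.9613)^2/9 + (5.7063)^2/13 + (-6.5157)^2/1 + (-2.1195)^2/14
  = 2.7349 + 2.5048 + 42.4543 + 0.3209 = 48.0149
Step 3: Objective decrease = 0.5 * g^T H^(-1) g = 24.0075


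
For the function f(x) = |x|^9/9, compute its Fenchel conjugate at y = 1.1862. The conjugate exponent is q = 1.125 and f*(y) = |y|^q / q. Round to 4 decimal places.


The conjugate exponent q satisfies 1/p + 1/q = 1.
p = 9, so q = 9/(9 - 1) = 1.125
|y|^q = 1.1862^1.125 = 1.2118
f*(1.1862) = 1.2118 / 1.125 = 1.0771


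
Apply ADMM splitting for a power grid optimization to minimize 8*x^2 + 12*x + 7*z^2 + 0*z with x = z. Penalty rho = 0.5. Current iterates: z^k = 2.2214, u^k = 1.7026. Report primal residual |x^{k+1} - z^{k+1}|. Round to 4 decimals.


ADMM iteration with rho = 0.5, z^k = 2.2214, u^k = 1.7026
Step 1: x-update.
Minimize 8*x^2 + 12*x + (0.5/2)*(x - 2.2214 + 1.7026)^2
FOC: (2*8 + 0.5)*x = -12 + 0.5*(2.2214 - 1.7026)
x^{k+1} = -0.7116
Step 2: z-update.
Minimize 7*z^2 + 0*z + (0.5/2)*(-0.7116 - z + 1.7026)^2
FOC: (2*7 + 0.5)*z = 0 + 0.5*(-0.7116 + 1.7026)
z^{k+1} = 0.0342
Step 3: u-update.
u^{k+1} = 1.7026 - 0.7116 - 0.0342 = 0.9569
Step 4: Primal residual = |-0.7116 - 0.0342| = 0.7457


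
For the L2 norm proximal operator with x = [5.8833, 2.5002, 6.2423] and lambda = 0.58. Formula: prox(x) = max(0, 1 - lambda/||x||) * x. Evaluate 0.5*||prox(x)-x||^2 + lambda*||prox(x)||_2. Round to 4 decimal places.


Step 1: Compute ||x||.
||x|| = 8.9348
Step 2: Compute scaling factor.
scale = max(0, 1 - 0.58/8.9348) = 0.9351
Step 3: prox(x) = [5.5014, 2.3379, 5.8371]
||prox(x)|| = 8.3548
Step 4: Proximal objective.
0.5*||prox-x||^2 = 0.1682
lambda*||prox|| = 4.8458
Total = 5.014


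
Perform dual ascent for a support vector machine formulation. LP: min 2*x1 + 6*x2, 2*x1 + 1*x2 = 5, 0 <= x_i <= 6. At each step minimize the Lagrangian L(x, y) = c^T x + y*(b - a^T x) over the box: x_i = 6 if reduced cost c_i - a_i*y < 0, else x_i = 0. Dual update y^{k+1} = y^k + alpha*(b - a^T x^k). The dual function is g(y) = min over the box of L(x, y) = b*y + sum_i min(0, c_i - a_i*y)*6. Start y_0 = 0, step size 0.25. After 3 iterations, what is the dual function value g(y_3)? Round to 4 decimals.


Dual ascent for LP: min 2*x1 + 6*x2, 2*x1 + 1*x2 = 5, 0 <= x_i <= 6
Step 1: y^k = 0.0, reduced costs: (2.0, 6.0)
  x^k = (0.0, 0.0), subgradient = b - a^T x = 5.0
  y^{k+1} = 0.0 + 0.25*5.0 = 1.25
Step 2: y^k = 1.25, reduced costs: (-0.5, 4.75)
  x^k = (6.0, 0.0), subgradient = b - a^T x = -7.0
  y^{k+1} = 1.25 + 0.25*-7.0 = -0.5
Step 3: y^k = -0.5, reduced costs: (3.0, 6.5)
  x^k = (0.0, 0.0), subgradient = b - a^T x = 5.0
  y^{k+1} = -0.5 + 0.25*5.0 = 0.75
Dual objective at y_3 = 0.75: reduced costs (0.5, 5.25), box minimizer x = (0.0, 0.0)
g(y_3) = b*y + (c1 - a1*y)*x1 + (c2 - a2*y)*x2 = 5*0.75 + 0.5*0.0 + 5.25*0.0 = 3.75 + 0.0 + 0.0 = 3.75


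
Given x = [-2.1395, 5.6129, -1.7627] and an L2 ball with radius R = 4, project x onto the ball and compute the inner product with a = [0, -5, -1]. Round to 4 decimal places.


Step 1: Compute ||x|| (intermediates to 6 decimals).
||x|| = sqrt((-2.1395)^2 + 5.6129^2 + (-1.7627)^2) = 6.260129
Step 2: Project.
Since ||x|| > R, scale = R/||x|| = 4/6.260129 = 0.638964, proj(x) = scale * x
proj(x) = [-1.367063, 3.586441, -1.126302]
Step 3: Dot product.
a^T * proj(x) = 0*(-1.367063) - 5*3.586441 - 1*(-1.126302) = -16.8059


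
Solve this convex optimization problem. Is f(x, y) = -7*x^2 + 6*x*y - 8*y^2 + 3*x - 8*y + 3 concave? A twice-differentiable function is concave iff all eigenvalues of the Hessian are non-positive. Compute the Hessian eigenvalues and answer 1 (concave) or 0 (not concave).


The Hessian of f(x,y) = -7*x^2 + 6*x*y - 8*y^2 + 3*x - 8*y + 3 is:
H = [[-14, 6], [6, -16]]
Trace = -14 - 16 = -30
Determinant = -14*-16 - (6)^2 = 188
Discriminant = (-30)^2 - 4*188 = 148.0
Eigenvalues: lambda_1 = -21.0828, lambda_2 = -8.9172
The function is concave.

1


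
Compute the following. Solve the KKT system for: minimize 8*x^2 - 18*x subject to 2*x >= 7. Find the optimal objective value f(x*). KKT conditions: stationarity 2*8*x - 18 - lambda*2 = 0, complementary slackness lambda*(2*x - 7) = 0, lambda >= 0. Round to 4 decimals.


Step 1: Try lambda = 0 (constraint inactive).
x_unc = 18/(2*8) = 1.125
Check: 2*1.125 = 2.25 < 7 -- violated!
Step 2: Constraint must be active: 2*x = 7
x* = 7/2 = 3.5
lambda = (2*8*3.5 - 18)/2 = 19.0
Step 3: Compute optimal value.
f(x*) = 8*3.5^2 - 18*3.5 = 35.0


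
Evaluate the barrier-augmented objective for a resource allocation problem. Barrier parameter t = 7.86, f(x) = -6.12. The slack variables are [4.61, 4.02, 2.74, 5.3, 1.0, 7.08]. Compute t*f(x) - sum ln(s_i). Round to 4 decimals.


Step 1: Compute log-barrier.
ln values: [1.5282, 1.3913, 1.008, 1.6677, 0.0, 1.9573]
phi = -(1.5282 + 1.3913 + 1.008 + 1.6677 + 0.0 + 1.9573) = -7.5524
Step 2: Compute augmented objective.
t*f(x) = 7.86*-6.12 = -48.1032
Total = -48.1032 - 7.5524 = -55.6556


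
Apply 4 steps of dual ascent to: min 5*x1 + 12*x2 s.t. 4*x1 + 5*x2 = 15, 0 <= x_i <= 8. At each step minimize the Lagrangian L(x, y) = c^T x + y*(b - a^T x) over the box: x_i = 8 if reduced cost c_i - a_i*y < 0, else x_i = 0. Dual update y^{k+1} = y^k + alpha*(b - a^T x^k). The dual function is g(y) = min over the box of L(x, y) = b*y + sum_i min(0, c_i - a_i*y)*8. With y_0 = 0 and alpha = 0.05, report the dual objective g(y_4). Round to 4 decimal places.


Dual ascent for LP: min 5*x1 + 12*x2, 4*x1 + 5*x2 = 15, 0 <= x_i <= 8
Step 1: y^k = 0.0, reduced costs: (5.0, 12.0)
  x^k = (0.0, 0.0), subgradient = b - a^T x = 15.0
  y^{k+1} = 0.0 + 0.05*15.0 = 0.75
Step 2: y^k = 0.75, reduced costs: (2.0, 8.25)
  x^k = (0.0, 0.0), subgradient = b - a^T x = 15.0
  y^{k+1} = 0.75 + 0.05*15.0 = 1.5
Step 3: y^k = 1.5, reduced costs: (-1.0, 4.5)
  x^k = (8.0, 0.0), subgradient = b - a^T x = -17.0
  y^{k+1} = 1.5 + 0.05*-17.0 = 0.65
Step 4: y^k = 0.65, reduced costs: (2.4, 8.75)
  x^k = (0.0, 0.0), subgradient = b - a^T x = 15.0
  y^{k+1} = 0.65 + 0.05*15.0 = 1.4
Dual objective at y_4 = 1.4: reduced costs (-0.6, 5.0), box minimizer x = (8.0, 0.0)
g(y_4) = b*y + (c1 - a1*y)*x1 + (c2 - a2*y)*x2 = 15*1.4 + (-0.6)*8.0 + 5.0*0.0 = 21.0 - 4.8 + 0.0 = 16.2


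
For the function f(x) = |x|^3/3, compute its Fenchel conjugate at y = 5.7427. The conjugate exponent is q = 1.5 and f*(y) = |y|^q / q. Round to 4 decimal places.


The conjugate exponent q satisfies 1/p + 1/q = 1.
p = 3, so q = 3/(3 - 1) = 1.5
|y|^q = 5.7427^1.5 = 13.7618
f*(5.7427) = 13.7618 / 1.5 = 9.1745


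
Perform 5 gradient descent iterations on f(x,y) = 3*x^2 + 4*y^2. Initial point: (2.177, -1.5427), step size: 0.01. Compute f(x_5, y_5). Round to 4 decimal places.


Gradient descent on f(x,y) = 3*x^2 + 4*y^2.
Starting point: (2.177, -1.5427), alpha = 0.01
Step 1: grad_x = 2*3*2.177 = 13.062, grad_y = 2*4*-1.5427 = -12.3416
  x_1 = 2.177 - 0.01*13.062 = 2.0464
  y_1 = -1.5427 - 0.01*-12.3416 = -1.4193
Step 2: grad_x = 2*3*2.0464 = 12.2783, grad_y = 2*4*-1.4193 = -11.3543
  x_2 = 2.0464 - 0.01*12.2783 = 1.9236
  y_2 = -1.4193 - 0.01*-11.3543 = -1.3057
Step 3: grad_x = 2*3*1.9236 = 11.5416, grad_y = 2*4*-1.3057 = -10.4459
  x_3 = 1.9236 - 0.01*11.5416 = 1.8082
  y_3 = -1.3057 - 0.01*-10.4459 = -1.2013
Step 4: grad_x = 2*3*1.8082 = 10.8491, grad_y = 2*4*-1.2013 = -9.6103
  x_4 = 1.8082 - 0.01*10.8491 = 1.6997
  y_4 = -1.2013 - 0.01*-9.6103 = -1.1052
Step 5: grad_x = 2*3*1.6997 = 10.1981, grad_y = 2*4*-1.1052 = -8.8414
  x_5 = 1.6997 - 0.01*10.1981 = 1.5977
  y_5 = -1.1052 - 0.01*-8.8414 = -1.0168
f(1.5977, -1.0168) = 3*1.5977^2 + 4*(-1.0168)^2 = 11.7933


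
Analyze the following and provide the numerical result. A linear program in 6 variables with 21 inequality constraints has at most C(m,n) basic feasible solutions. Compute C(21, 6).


Each vertex corresponds to some choice of n active constraints out of m, so the number of vertices is at most C(m, n) = m! / (n!(m-n)!).
m = 21, n = 6
Numerator: 21 * 20 * 19 * 18 * 17 * 16
Denominator: 6! = 720
C(21, 6) = 54264


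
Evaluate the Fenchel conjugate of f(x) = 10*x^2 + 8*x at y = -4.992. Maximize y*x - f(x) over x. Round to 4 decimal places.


f*(y) = sup_x {y*x - a*x^2 - b*x} = sup_x {(y-b)*x - a*x^2}
FOC: (y - b) - 2a*x = 0 => x* = (y - b)/(2a)
x* = (-4.992 - 8)/(2*10) = -0.6496
f*(-4.992) = (y-b)^2/(4a) = (-4.992 - 8)^2/(4*10)
= 168.7921/40 = 4.2198


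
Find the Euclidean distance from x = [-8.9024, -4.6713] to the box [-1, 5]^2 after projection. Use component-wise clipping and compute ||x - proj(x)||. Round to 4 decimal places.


Project each component onto [-1, 5].
clip(-8.9024) = -1.0, clip(-4.6713) = -1.0
Projection = [-1.0, -1.0]
Squared diffs: [62.4479, 13.4784]
Distance = sqrt(75.9263) = 8.7136


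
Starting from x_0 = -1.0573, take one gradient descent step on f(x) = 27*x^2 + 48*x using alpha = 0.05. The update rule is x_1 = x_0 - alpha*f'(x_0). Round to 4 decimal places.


We compute the gradient at x_0 and apply the update.
f'(x) = 54*x + 48
f'(-1.0573) = 54*-1.0573 + 48 = -9.0942
x_1 = -1.0573 - 0.05*-9.0942 = -0.6026


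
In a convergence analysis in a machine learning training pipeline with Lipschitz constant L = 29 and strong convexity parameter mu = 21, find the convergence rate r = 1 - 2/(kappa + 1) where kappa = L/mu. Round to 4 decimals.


Step 1: Compute the condition number.
kappa = L/mu = 29/21 = 1.381
Step 2: Compute the convergence rate.
r = 1 - 2/(kappa + 1) = 1 - 2*mu/(L + mu) = (L - mu)/(L + mu) = 8/50 = 0.16


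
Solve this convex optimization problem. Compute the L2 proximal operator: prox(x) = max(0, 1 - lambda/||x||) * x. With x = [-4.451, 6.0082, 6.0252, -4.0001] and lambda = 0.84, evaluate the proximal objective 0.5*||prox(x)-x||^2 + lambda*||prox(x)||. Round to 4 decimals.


Step 1: Compute ||x||.
||x|| = 10.4026
Step 2: Compute scaling factor.
scale = max(0, 1 - 0.84/10.4026) = 0.9193
Step 3: prox(x) = [-4.0916, 5.523, 5.5387, -3.6771]
||prox(x)|| = 9.5626
Step 4: Proximal objective.
0.5*||prox-x||^2 = 0.3528
lambda*||prox|| = 8.0326
Total = 8.3854


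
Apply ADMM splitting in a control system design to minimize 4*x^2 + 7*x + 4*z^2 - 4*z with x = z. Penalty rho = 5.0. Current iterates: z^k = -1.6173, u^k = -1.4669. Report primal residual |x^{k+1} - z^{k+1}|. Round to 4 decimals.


ADMM iteration with rho = 5.0, z^k = -1.6173, u^k = -1.4669
Step 1: x-update.
Minimize 4*x^2 + 7*x + (5.0/2)*(x + 1.6173 - 1.4669)^2
FOC: (2*4 + 5.0)*x = -7 + 5.0*(-1.6173 + 1.4669)
x^{k+1} = -0.5963
Step 2: z-update.
Minimize 4*z^2 - 4*z + (5.0/2)*(-0.5963 - z - 1.4669)^2
FOC: (2*4 + 5.0)*z = 4 + 5.0*(-0.5963 - 1.4669)
z^{k+1} = -0.4858
Step 3: u-update.
u^{k+1} = -1.4669 - 0.5963 + 0.4858 = -1.5774
Step 4: Primal residual = |-0.5963 + 0.4858| = 0.1105


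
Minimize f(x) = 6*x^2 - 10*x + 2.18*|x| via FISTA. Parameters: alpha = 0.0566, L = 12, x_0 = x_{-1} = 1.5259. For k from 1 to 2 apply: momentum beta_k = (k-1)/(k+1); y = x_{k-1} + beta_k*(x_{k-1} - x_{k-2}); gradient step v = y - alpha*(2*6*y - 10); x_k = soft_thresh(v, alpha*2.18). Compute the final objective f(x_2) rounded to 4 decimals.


FISTA on f(x) = 6*x^2 - 10*x + 2.18*|x|
L = 12, alpha = 0.0566
Iteration 1: beta = 0.0, y = 1.5259 + 0.0*(1.5259 - 1.5259) = 1.5259
  grad(y) = 8.3108, v = y - alpha*grad = 1.0555
  prox(v) = soft_thresh(1.0555, 0.1234) = 0.9321
Iteration 2: beta = 0.3333, y = 0.9321 + 0.3333*(0.9321 - 1.5259) = 0.7342
  grad(y) = -1.1897, v = y - alpha*grad = 0.8015
  prox(v) = soft_thresh(0.8015, 0.1234) = 0.6781
f(x_2) = 6*0.6781^2 - 10*0.6781 + 2.18*|0.6781| = -2.5438


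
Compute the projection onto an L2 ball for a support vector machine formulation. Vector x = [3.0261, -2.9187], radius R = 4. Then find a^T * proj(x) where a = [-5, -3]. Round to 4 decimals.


Step 1: Compute ||x|| (intermediates to 6 decimals).
||x|| = sqrt(3.0261^2 + (-2.9187)^2) = 4.204294
Step 2: Project.
Since ||x|| > R, scale = R/||x|| = 4/4.204294 = 0.951408, proj(x) = scale * x
proj(x) = [2.879056, -2.776875]
Step 3: Dot product.
a^T * proj(x) = -5*2.879056 - 3*(-2.776875) = -6.0647


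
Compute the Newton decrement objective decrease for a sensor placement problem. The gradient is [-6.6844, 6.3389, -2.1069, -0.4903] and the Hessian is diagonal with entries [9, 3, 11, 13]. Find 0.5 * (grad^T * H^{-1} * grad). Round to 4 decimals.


Step 1: H is diagonal, so H^(-1) * g = [-0.7427, 2.113, -0.1915, -0.0377].
Step 2: g^T H^(-1) g = sum_i g_i^2 / H_ii
  = (-6.6844)^2/9 + (6.3389)^2/3 + (-2.1069)^2/11 + (-0.4903)^2/13
  = 4.9646 + 13.3939 + 0.4035 + 0.0185 = 18.7805
Step 3: Objective decrease = 0.5 * g^T H^(-1) g = 9.3903


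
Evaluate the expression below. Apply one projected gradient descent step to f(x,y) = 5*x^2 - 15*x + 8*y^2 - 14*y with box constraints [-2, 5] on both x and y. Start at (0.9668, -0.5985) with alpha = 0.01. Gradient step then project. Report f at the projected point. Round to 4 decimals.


Step 1: Compute gradient at (0.9668, -0.5985).
grad_x = 2*5*0.9668 - 15 = -5.332
grad_y = 2*8*-0.5985 - 14 = -23.576
Step 2: Gradient step.
x_raw = 0.9668 - 0.01*-5.332 = 1.0201
y_raw = -0.5985 - 0.01*-23.576 = -0.3627
Step 3: Project onto [-2, 5].
x_proj = clip(1.0201) = 1.0201
y_proj = clip(-0.3627) = -0.3627
Step 4: Evaluate f.
f(1.0201, -0.3627) = -3.9676


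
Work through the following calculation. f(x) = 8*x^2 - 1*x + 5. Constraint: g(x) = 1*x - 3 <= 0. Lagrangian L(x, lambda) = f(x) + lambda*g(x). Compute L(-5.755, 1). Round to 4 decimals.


Step 1: Evaluate f(x).
f(-5.755) = 8*(-5.755)^2 - 1*(-5.755) + 5 = 275.7152
Step 2: Evaluate g(x).
g(-5.755) = 1*-5.755 - 3 = -8.755
Step 3: Compute Lagrangian.
L = 275.7152 + 1*-8.755 = 266.9602


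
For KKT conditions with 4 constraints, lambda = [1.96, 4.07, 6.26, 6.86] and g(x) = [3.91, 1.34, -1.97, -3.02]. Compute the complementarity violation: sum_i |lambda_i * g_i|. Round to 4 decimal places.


KKT complementary slackness check:
lambda_1 * g_1 = 1.96 * 3.91 = 7.6636
lambda_2 * g_2 = 4.07 * 1.34 = 5.4538
lambda_3 * g_3 = 6.26 * -1.97 = -12.3322
lambda_4 * g_4 = 6.86 * -3.02 = -20.7172
Total violation = 7.6636 + 5.4538 + 12.3322 + 20.7172 = 46.1668


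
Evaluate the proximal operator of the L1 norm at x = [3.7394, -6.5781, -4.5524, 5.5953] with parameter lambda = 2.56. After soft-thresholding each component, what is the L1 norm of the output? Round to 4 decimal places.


Soft-thresholding with lambda = 2.56:
prox(3.7394) = sign(3.7394)*max(|3.7394| - 2.56, 0) = 1.1794
prox(-6.5781) = sign(-6.5781)*max(|-6.5781| - 2.56, 0) = -4.0181
prox(-4.5524) = sign(-4.5524)*max(|-4.5524| - 2.56, 0) = -1.9924
prox(5.5953) = sign(5.5953)*max(|5.5953| - 2.56, 0) = 3.0353
prox(x) = [1.1794, -4.0181, -1.9924, 3.0353]
||prox(x)||_1 = 1.1794 + 4.0181 + 1.9924 + 3.0353 = 10.2252


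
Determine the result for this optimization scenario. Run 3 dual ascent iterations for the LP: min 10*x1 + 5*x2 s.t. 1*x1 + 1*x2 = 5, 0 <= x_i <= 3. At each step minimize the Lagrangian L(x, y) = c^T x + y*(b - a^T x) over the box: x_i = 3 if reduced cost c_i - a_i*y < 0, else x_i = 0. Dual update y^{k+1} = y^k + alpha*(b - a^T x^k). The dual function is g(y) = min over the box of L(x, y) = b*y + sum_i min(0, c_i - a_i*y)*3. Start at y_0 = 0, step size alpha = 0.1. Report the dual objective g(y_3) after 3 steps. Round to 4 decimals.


Dual ascent for LP: min 10*x1 + 5*x2, 1*x1 + 1*x2 = 5, 0 <= x_i <= 3
Step 1: y^k = 0.0, reduced costs: (10.0, 5.0)
  x^k = (0.0, 0.0), subgradient = b - a^T x = 5.0
  y^{k+1} = 0.0 + 0.1*5.0 = 0.5
Step 2: y^k = 0.5, reduced costs: (9.5, 4.5)
  x^k = (0.0, 0.0), subgradient = b - a^T x = 5.0
  y^{k+1} = 0.5 + 0.1*5.0 = 1.0
Step 3: y^k = 1.0, reduced costs: (9.0, 4.0)
  x^k = (0.0, 0.0), subgradient = b - a^T x = 5.0
  y^{k+1} = 1.0 + 0.1*5.0 = 1.5
Dual objective at y_3 = 1.5: reduced costs (8.5, 3.5), box minimizer x = (0.0, 0.0)
g(y_3) = b*y + (c1 - a1*y)*x1 + (c2 - a2*y)*x2 = 5*1.5 + 8.5*0.0 + 3.5*0.0 = 7.5 + 0.0 + 0.0 = 7.5


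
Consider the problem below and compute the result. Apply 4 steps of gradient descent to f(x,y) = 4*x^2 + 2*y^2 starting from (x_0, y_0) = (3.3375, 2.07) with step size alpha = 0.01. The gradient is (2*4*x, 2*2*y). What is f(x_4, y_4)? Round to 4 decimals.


Gradient descent on f(x,y) = 4*x^2 + 2*y^2.
Starting point: (3.3375, 2.07), alpha = 0.01
Step 1: grad_x = 2*4*3.3375 = 26.7, grad_y = 2*2*2.07 = 8.28
  x_1 = 3.3375 - 0.01*26.7 = 3.0705
  y_1 = 2.07 - 0.01*8.28 = 1.9872
Step 2: grad_x = 2*4*3.0705 = 24.564, grad_y = 2*2*1.9872 = 7.9488
  x_2 = 3.0705 - 0.01*24.564 = 2.8249
  y_2 = 1.9872 - 0.01*7.9488 = 1.9077
Step 3: grad_x = 2*4*2.8249 = 22.5989, grad_y = 2*2*1.9077 = 7.6308
  x_3 = 2.8249 - 0.01*22.5989 = 2.5989
  y_3 = 1.9077 - 0.01*7.6308 = 1.8314
Step 4: grad_x = 2*4*2.5989 = 20.791, grad_y = 2*2*1.8314 = 7.3256
  x_4 = 2.5989 - 0.01*20.791 = 2.391
  y_4 = 1.8314 - 0.01*7.3256 = 1.7581
f(2.391, 1.7581) = 4*2.391^2 + 2*1.7581^2 = 29.049


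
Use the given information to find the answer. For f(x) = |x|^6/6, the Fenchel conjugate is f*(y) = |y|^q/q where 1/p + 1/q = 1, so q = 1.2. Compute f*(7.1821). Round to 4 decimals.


The conjugate exponent q satisfies 1/p + 1/q = 1.
p = 6, so q = 6/(6 - 1) = 1.2
|y|^q = 7.1821^1.2 = 10.6537
f*(7.1821) = 10.6537 / 1.2 = 8.8781


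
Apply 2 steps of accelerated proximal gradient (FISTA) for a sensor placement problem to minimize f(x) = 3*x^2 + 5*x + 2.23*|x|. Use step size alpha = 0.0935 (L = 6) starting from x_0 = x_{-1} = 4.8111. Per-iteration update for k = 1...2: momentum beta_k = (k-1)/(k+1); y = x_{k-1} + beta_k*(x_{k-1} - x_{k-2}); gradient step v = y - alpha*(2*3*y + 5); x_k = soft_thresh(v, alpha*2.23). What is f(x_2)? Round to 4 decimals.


FISTA on f(x) = 3*x^2 + 5*x + 2.23*|x|
L = 6, alpha = 0.0935
Iteration 1: beta = 0.0, y = 4.8111 + 0.0*(4.8111 - 4.8111) = 4.8111
  grad(y) = 33.8666, v = y - alpha*grad = 1.6446
  prox(v) = soft_thresh(1.6446, 0.2085) = 1.4361
Iteration 2: beta = 0.3333, y = 1.4361 + 0.3333*(1.4361 - 4.8111) = 0.3111
  grad(y) = 6.8663, v = y - alpha*grad = -0.3309
  prox(v) = soft_thresh(-0.3309, 0.2085) = -0.1224
f(x_2) = 3*(-0.1224)^2 + 5*(-0.1224) + 2.23*|-0.1224| = -0.2942


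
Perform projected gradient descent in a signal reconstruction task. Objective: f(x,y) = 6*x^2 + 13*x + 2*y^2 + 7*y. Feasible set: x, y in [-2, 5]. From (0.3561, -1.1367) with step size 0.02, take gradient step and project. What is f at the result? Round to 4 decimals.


Step 1: Compute gradient at (0.3561, -1.1367).
grad_x = 2*6*0.3561 + 13 = 17.2732
grad_y = 2*2*-1.1367 + 7 = 2.4532
Step 2: Gradient step.
x_raw = 0.3561 - 0.02*17.2732 = 0.0106
y_raw = -1.1367 - 0.02*2.4532 = -1.1858
Step 3: Project onto [-2, 5].
x_proj = clip(0.0106) = 0.0106
y_proj = clip(-1.1858) = -1.1858
Step 4: Evaluate f.
f(0.0106, -1.1858) = -5.3493


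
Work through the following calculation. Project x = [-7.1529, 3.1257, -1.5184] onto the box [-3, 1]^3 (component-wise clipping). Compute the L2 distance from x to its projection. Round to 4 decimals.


Project each component onto [-3, 1].
clip(-7.1529) = -3.0, clip(3.1257) = 1.0, clip(-1.5184) = -1.5184
Projection = [-3.0, 1.0, -1.5184]
Squared diffs: [17.2466, 4.5186, 0.0]
Distance = sqrt(21.7652) = 4.6653


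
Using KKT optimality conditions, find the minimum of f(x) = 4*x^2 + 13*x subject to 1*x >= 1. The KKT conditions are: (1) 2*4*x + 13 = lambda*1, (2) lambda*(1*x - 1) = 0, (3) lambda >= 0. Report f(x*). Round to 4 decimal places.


Step 1: Try lambda = 0 (constraint inactive).
x_unc = -13/(2*4) = -1.625
Check: 1*-1.625 = -1.625 < 1 -- violated!
Step 2: Constraint must be active: 1*x = 1
x* = 1/1 = 1.0
lambda = (2*4*1.0 + 13)/1 = 21.0
Step 3: Compute optimal value.
f(x*) = 4*1.0^2 + 13*1.0 = 17.0


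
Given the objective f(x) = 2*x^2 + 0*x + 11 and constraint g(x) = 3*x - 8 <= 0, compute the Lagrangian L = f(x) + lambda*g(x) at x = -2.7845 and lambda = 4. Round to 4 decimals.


Step 1: Evaluate f(x).
f(-2.7845) = 2*(-2.7845)^2 + 0*(-2.7845) + 11 = 26.5069
Step 2: Evaluate g(x).
g(-2.7845) = 3*-2.7845 - 8 = -16.3535
Step 3: Compute Lagrangian.
L = 26.5069 + 4*-16.3535 = -38.9071


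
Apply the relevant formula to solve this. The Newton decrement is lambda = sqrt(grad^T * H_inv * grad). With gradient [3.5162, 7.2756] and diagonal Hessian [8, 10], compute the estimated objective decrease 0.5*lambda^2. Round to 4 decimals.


Step 1: H is diagonal, so H^(-1) * g = [0.4395, 0.7276].
Step 2: g^T H^(-1) g = sum_i g_i^2 / H_ii
  = (3.5162)^2/8 + (7.2756)^2/10
  = 1.5455 + 5.2934 = 6.8389
Step 3: Objective decrease = 0.5 * g^T H^(-1) g = 3.4194


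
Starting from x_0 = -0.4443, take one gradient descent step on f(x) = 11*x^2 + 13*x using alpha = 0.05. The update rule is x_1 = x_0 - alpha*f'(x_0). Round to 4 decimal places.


We compute the gradient at x_0 and apply the update.
f'(x) = 22*x + 13
f'(-0.4443) = 22*-0.4443 + 13 = 3.2254
x_1 = -0.4443 - 0.05*3.2254 = -0.6056


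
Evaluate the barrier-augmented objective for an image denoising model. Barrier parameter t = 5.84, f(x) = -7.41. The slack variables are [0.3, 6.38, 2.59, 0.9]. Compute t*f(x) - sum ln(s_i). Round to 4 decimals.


Step 1: Compute log-barrier.
ln values: [-1.204, 1.8532, 0.9517, -0.1054]
phi = -(-1.204 + 1.8532 + 0.9517 - 0.1054) = -1.4955
Step 2: Compute augmented objective.
t*f(x) = 5.84*-7.41 = -43.2744
Total = -43.2744 - 1.4955 = -44.7699


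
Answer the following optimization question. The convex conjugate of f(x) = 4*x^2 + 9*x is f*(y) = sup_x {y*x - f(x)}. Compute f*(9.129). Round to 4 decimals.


f*(y) = sup_x {y*x - a*x^2 - b*x} = sup_x {(y-b)*x - a*x^2}
FOC: (y - b) - 2a*x = 0 => x* = (y - b)/(2a)
x* = (9.129 - 9)/(2*4) = 0.0161
f*(9.129) = (y-b)^2/(4a) = (9.129 - 9)^2/(4*4)
= 0.0166/16 = 0.001


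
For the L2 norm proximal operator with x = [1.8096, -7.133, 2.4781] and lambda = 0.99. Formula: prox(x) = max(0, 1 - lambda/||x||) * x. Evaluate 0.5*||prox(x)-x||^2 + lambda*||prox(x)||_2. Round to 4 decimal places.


Step 1: Compute ||x||.
||x|| = 7.765
Step 2: Compute scaling factor.
scale = max(0, 1 - 0.99/7.765) = 0.8725
Step 3: prox(x) = [1.5789, -6.2236, 2.1622]
||prox(x)|| = 6.775
Step 4: Proximal objective.
0.5*||prox-x||^2 = 0.4901
lambda*||prox|| = 6.7073
Total = 7.1973


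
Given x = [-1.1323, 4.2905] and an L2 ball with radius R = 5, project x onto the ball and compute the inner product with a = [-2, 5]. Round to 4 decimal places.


Step 1: Compute ||x|| (intermediates to 6 decimals).
||x|| = sqrt((-1.1323)^2 + 4.2905^2) = 4.437397
Step 2: Project.
Since ||x|| <= R, proj = x (no scaling needed).
proj(x) = [-1.1323, 4.2905]
Step 3: Dot product.
a^T * proj(x) = -2*(-1.1323) + 5*4.2905 = 23.7171


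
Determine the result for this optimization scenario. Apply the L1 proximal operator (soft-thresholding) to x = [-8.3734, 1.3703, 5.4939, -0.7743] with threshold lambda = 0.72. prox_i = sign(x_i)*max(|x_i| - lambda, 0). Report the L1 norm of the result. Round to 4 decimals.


Soft-thresholding with lambda = 0.72:
prox(-8.3734) = sign(-8.3734)*max(|-8.3734| - 0.72, 0) = -7.6534
prox(1.3703) = sign(1.3703)*max(|1.3703| - 0.72, 0) = 0.6503
prox(5.4939) = sign(5.4939)*max(|5.4939| - 0.72, 0) = 4.7739
prox(-0.7743) = sign(-0.7743)*max(|-0.7743| - 0.72, 0) = -0.0543
prox(x) = [-7.6534, 0.6503, 4.7739, -0.0543]
||prox(x)||_1 = 7.6534 + 0.6503 + 4.7739 + 0.0543 = 13.1319


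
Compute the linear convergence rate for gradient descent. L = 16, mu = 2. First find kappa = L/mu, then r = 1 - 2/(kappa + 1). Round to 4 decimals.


Step 1: Compute the condition number.
kappa = L/mu = 16/2 = 8.0
Step 2: Compute the convergence rate.
r = 1 - 2/(kappa + 1) = 1 - 2*mu/(L + mu) = (L - mu)/(L + mu) = 14/18 = 0.7778


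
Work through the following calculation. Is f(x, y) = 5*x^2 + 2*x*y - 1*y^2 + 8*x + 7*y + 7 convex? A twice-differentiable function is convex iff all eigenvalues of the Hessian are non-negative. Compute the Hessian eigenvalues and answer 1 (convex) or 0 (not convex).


The Hessian of f(x,y) = 5*x^2 + 2*x*y - 1*y^2 + 8*x + 7*y + 7 is:
H = [[10, 2], [2, -2]]
Trace = 10 - 2 = 8
Determinant = 10*-2 - (2)^2 = -24
Discriminant = (8)^2 - 4*-24 = 160.0
Eigenvalues: lambda_1 = -2.3246, lambda_2 = 10.3246
The function is not convex.

0


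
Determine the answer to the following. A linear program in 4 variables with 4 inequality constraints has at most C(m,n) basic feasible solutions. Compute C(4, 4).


Each vertex corresponds to some choice of n active constraints out of m, so the number of vertices is at most C(m, n) = m! / (n!(m-n)!).
m = 4, n = 4
Numerator: 4 * 3 * 2 * 1
Denominator: 4! = 24
C(4, 4) = 1


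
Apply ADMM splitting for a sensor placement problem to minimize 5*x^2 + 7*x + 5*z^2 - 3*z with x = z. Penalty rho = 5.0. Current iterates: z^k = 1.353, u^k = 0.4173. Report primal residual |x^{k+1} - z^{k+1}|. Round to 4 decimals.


ADMM iteration with rho = 5.0, z^k = 1.353, u^k = 0.4173
Step 1: x-update.
Minimize 5*x^2 + 7*x + (5.0/2)*(x - 1.353 + 0.4173)^2
FOC: (2*5 + 5.0)*x = -7 + 5.0*(1.353 - 0.4173)
x^{k+1} = -0.1548
Step 2: z-update.
Minimize 5*z^2 - 3*z + (5.0/2)*(-0.1548 - z + 0.4173)^2
FOC: (2*5 + 5.0)*z = 3 + 5.0*(-0.1548 + 0.4173)
z^{k+1} = 0.2875
Step 3: u-update.
u^{k+1} = 0.4173 - 0.1548 - 0.2875 = -0.025
Step 4: Primal residual = |-0.1548 - 0.2875| = 0.4423


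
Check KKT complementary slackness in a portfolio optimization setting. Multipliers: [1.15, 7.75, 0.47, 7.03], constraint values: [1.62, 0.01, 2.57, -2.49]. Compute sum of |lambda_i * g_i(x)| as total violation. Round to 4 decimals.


KKT complementary slackness check:
lambda_1 * g_1 = 1.15 * 1.62 = 1.863
lambda_2 * g_2 = 7.75 * 0.01 = 0.0775
lambda_3 * g_3 = 0.47 * 2.57 = 1.2079
lambda_4 * g_4 = 7.03 * -2.49 = -17.5047
Total violation = 1.863 + 0.0775 + 1.2079 + 17.5047 = 20.6531


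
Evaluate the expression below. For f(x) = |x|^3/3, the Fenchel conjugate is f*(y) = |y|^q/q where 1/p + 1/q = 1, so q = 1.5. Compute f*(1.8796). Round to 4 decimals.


The conjugate exponent q satisfies 1/p + 1/q = 1.
p = 3, so q = 3/(3 - 1) = 1.5
|y|^q = 1.8796^1.5 = 2.5769
f*(1.8796) = 2.5769 / 1.5 = 1.7179


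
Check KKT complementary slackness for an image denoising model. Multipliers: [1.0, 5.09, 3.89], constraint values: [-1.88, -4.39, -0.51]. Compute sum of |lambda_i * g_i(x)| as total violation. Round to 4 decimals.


KKT complementary slackness check:
lambda_1 * g_1 = 1.0 * -1.88 = -1.88
lambda_2 * g_2 = 5.09 * -4.39 = -22.3451
lambda_3 * g_3 = 3.89 * -0.51 = -1.9839
Total violation = 1.88 + 22.3451 + 1.9839 = 26.209


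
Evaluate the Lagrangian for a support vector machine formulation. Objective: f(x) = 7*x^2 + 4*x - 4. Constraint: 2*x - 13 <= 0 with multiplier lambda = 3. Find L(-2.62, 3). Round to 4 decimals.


Step 1: Evaluate f(x).
f(-2.62) = 7*(-2.62)^2 + 4*(-2.62) - 4 = 33.5708
Step 2: Evaluate g(x).
g(-2.62) = 2*-2.62 - 13 = -18.24
Step 3: Compute Lagrangian.
L = 33.5708 + 3*-18.24 = -21.1492


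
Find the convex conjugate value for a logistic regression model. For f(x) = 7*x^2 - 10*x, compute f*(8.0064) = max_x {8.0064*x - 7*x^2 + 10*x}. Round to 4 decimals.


f*(y) = sup_x {y*x - a*x^2 - b*x} = sup_x {(y-b)*x - a*x^2}
FOC: (y - b) - 2a*x = 0 => x* = (y - b)/(2a)
x* = (8.0064 + 10)/(2*7) = 1.2862
f*(8.0064) = (y-b)^2/(4a) = (8.0064 + 10)^2/(4*7)
= 324.2304/28 = 11.5797


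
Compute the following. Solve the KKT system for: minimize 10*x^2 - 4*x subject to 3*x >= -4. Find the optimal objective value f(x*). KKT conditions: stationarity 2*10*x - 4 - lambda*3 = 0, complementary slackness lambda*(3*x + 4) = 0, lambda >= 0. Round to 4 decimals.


Step 1: Try lambda = 0 (constraint inactive).
Stationarity: 2*10*x - 4 = 0
x* = 4/(2*10) = 0.2
Check constraint: 3*0.2 = 0.6 >= -4 -- satisfied.
Step 2: Compute optimal value.
f(x*) = 10*0.2^2 - 4*0.2 = -0.4


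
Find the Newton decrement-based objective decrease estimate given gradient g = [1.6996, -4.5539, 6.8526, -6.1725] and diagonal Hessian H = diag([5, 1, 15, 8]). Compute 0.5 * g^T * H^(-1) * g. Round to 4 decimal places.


Step 1: H is diagonal, so H^(-1) * g = [0.3399, -4.5539, 0.4568, -0.7716].
Step 2: g^T H^(-1) g = sum_i g_i^2 / H_ii
  = (1.6996)^2/5 + (-4.5539)^2/1 + (6.8526)^2/15 + (-6.1725)^2/8
  = 0.5777 + 20.738 + 3.1305 + 4.7625 = 29.2087
Step 3: Objective decrease = 0.5 * g^T H^(-1) g = 14.6044


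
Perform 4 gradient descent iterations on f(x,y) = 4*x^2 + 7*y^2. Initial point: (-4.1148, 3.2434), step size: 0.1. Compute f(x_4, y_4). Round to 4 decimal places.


Gradient descent on f(x,y) = 4*x^2 + 7*y^2.
Starting point: (-4.1148, 3.2434), alpha = 0.1
Step 1: grad_x = 2*4*-4.1148 = -32.9184, grad_y = 2*7*3.2434 = 45.4076
  x_1 = -4.1148 - 0.1*-32.9184 = -0.823
  y_1 = 3.2434 - 0.1*45.4076 = -1.2974
Step 2: grad_x = 2*4*-0.823 = -6.5837, grad_y = 2*7*-1.2974 = -18.163
  x_2 = -0.823 - 0.1*-6.5837 = -0.1646
  y_2 = -1.2974 - 0.1*-18.163 = 0.5189
Step 3: grad_x = 2*4*-0.1646 = -1.3167, grad_y = 2*7*0.5189 = 7.2652
  x_3 = -0.1646 - 0.1*-1.3167 = -0.0329
  y_3 = 0.5189 - 0.1*7.2652 = -0.2076
Step 4: grad_x = 2*4*-0.0329 = -0.2633, grad_y = 2*7*-0.2076 = -2.9061
  x_4 = -0.0329 - 0.1*-0.2633 = -0.0066
  y_4 = -0.2076 - 0.1*-2.9061 = 0.083
f(-0.0066, 0.083) = 4*(-0.0066)^2 + 7*0.083^2 = 0.0484


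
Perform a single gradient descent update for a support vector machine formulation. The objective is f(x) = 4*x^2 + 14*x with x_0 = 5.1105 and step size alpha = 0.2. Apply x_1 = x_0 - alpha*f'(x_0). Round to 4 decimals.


We compute the gradient at x_0 and apply the update.
f'(x) = 8*x + 14
f'(5.1105) = 8*5.1105 + 14 = 54.884
x_1 = 5.1105 - 0.2*54.884 = -5.8663


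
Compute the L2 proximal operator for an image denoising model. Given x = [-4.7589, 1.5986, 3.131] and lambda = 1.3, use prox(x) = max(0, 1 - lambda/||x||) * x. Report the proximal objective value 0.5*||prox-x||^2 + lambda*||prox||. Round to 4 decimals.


Step 1: Compute ||x||.
||x|| = 5.9166
Step 2: Compute scaling factor.
scale = max(0, 1 - 1.3/5.9166) = 0.7803
Step 3: prox(x) = [-3.7133, 1.2474, 2.4431]
||prox(x)|| = 4.6166
Step 4: Proximal objective.
0.5*||prox-x||^2 = 0.845
lambda*||prox|| = 6.0016
Total = 6.8465


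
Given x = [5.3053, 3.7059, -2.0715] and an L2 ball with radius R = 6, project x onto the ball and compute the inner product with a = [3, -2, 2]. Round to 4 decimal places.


Step 1: Compute ||x|| (intermediates to 6 decimals).
||x|| = sqrt(5.3053^2 + 3.7059^2 + (-2.0715)^2) = 6.794926
Step 2: Project.
Since ||x|| > R, scale = R/||x|| = 6/6.794926 = 0.883012, proj(x) = scale * x
proj(x) = [4.684644, 3.272354, -1.829159]
Step 3: Dot product.
a^T * proj(x) = 3*4.684644 - 2*3.272354 + 2*(-1.829159) = 3.8509


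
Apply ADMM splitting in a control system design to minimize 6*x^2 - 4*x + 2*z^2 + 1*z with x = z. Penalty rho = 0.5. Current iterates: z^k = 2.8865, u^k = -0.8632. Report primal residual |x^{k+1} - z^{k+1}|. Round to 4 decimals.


ADMM iteration with rho = 0.5, z^k = 2.8865, u^k = -0.8632
Step 1: x-update.
Minimize 6*x^2 - 4*x + (0.5/2)*(x - 2.8865 - 0.8632)^2
FOC: (2*6 + 0.5)*x = 4 + 0.5*(2.8865 + 0.8632)
x^{k+1} = 0.47
Step 2: z-update.
Minimize 2*z^2 + 1*z + (0.5/2)*(0.47 - z - 0.8632)^2
FOC: (2*2 + 0.5)*z = -1 + 0.5*(0.47 - 0.8632)
z^{k+1} = -0.2659
Step 3: u-update.
u^{k+1} = -0.8632 + 0.47 + 0.2659 = -0.1273
Step 4: Primal residual = |0.47 + 0.2659| = 0.7359


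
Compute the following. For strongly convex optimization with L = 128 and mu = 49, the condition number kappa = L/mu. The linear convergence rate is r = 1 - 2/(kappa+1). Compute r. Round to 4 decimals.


Step 1: Compute the condition number.
kappa = L/mu = 128/49 = 2.6122
Step 2: Compute the convergence rate.
r = 1 - 2/(kappa + 1) = 1 - 2*mu/(L + mu) = (L - mu)/(L + mu) = 79/177 = 0.4463


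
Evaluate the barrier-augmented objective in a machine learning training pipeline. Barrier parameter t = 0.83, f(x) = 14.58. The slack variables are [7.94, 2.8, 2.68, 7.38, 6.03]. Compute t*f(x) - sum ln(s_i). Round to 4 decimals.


Step 1: Compute log-barrier.
ln values: [2.0719, 1.0296, 0.9858, 1.9988, 1.7967]
phi = -(2.0719 + 1.0296 + 0.9858 + 1.9988 + 1.7967) = -7.8829
Step 2: Compute augmented objective.
t*f(x) = 0.83*14.58 = 12.1014
Total = 12.1014 - 7.8829 = 4.2185


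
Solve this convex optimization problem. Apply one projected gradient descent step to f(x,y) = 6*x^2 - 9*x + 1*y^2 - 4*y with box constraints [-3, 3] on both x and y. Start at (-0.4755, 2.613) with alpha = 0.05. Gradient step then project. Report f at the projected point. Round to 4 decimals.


Step 1: Compute gradient at (-0.4755, 2.613).
grad_x = 2*6*-0.4755 - 9 = -14.706
grad_y = 2*1*2.613 - 4 = 1.226
Step 2: Gradient step.
x_raw = -0.4755 - 0.05*-14.706 = 0.2598
y_raw = 2.613 - 0.05*1.226 = 2.5517
Step 3: Project onto [-3, 3].
x_proj = clip(0.2598) = 0.2598
y_proj = clip(2.5517) = 2.5517
Step 4: Evaluate f.
f(0.2598, 2.5517) = -5.6289
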